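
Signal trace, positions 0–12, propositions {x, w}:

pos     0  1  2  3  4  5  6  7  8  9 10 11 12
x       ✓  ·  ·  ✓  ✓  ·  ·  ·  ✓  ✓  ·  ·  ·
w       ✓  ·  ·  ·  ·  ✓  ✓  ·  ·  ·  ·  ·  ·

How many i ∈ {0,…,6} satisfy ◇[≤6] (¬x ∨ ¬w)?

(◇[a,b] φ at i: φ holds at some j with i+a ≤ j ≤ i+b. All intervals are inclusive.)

Evaluate at each i in [0,6]:
  i=0: ✓ (witness j=1)
  i=1: ✓ (witness j=1)
  i=2: ✓ (witness j=2)
  i=3: ✓ (witness j=3)
  i=4: ✓ (witness j=4)
  i=5: ✓ (witness j=5)
  i=6: ✓ (witness j=6)
Positions where it holds: {0, 1, 2, 3, 4, 5, 6} → 7.

7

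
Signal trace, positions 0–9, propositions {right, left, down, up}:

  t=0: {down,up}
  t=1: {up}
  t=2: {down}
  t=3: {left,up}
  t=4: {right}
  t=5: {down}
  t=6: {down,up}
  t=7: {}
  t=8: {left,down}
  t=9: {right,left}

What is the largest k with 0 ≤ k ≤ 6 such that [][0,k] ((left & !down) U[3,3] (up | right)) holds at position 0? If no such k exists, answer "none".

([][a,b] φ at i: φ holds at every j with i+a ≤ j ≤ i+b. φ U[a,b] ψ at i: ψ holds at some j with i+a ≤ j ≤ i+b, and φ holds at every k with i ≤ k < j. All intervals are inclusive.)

((left & !down) U[3,3] (up | right)) must hold from j=0 onward; find where it first fails.
  j=0: fails → no k works.

none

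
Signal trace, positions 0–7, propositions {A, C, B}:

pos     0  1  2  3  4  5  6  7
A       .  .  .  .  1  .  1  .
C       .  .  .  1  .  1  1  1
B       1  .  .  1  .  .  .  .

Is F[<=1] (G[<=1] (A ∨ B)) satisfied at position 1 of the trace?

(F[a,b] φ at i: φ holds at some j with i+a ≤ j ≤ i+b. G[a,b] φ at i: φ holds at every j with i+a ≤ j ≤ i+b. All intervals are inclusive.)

Does not hold

Check G[<=1] (A ∨ B) at each j in [1,2]:
  j=1: fails at 1
  j=2: fails at 2
No position in the window satisfies it → formula fails.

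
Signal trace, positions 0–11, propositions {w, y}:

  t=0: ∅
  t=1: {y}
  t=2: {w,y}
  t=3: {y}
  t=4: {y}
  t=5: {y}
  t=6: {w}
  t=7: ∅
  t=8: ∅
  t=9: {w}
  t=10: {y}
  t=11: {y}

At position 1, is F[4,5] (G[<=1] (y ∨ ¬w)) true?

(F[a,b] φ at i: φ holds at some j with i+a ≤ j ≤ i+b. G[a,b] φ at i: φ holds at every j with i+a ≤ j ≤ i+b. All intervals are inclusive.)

No

Check G[<=1] (y ∨ ¬w) at each j in [5,6]:
  j=5: fails at 6
  j=6: fails at 6
No position in the window satisfies it → formula fails.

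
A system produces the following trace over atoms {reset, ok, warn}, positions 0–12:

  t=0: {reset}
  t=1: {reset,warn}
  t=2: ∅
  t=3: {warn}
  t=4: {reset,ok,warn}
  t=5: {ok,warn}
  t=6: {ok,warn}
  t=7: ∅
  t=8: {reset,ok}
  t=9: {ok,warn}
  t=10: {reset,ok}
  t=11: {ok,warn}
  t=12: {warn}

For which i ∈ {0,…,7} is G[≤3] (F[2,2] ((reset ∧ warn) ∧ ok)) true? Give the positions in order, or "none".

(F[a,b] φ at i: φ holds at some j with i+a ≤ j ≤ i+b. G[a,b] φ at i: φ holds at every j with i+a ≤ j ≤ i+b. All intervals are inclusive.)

Evaluate at each i in [0,7]:
  i=0: ✗ (fails at j=0)
  i=1: ✗ (fails at j=1)
  i=2: ✗ (fails at j=3)
  i=3: ✗ (fails at j=3)
  i=4: ✗ (fails at j=4)
  i=5: ✗ (fails at j=5)
  i=6: ✗ (fails at j=6)
  i=7: ✗ (fails at j=7)

none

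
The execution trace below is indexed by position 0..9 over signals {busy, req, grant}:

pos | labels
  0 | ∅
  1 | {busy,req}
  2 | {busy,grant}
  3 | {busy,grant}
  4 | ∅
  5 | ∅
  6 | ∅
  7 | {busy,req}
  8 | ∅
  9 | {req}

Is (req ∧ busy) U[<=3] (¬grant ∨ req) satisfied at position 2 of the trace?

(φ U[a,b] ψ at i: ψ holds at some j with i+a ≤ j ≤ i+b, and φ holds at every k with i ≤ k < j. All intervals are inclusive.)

No

Need some j in [2,5] with (¬grant ∨ req), and (req ∧ busy) at every k in [2,j-1].
  j=2: (¬grant ∨ req) false.
  j=3: (¬grant ∨ req) false.
  j=4: (¬grant ∨ req) holds, but (req ∧ busy) fails at k=2 → not this j.
  j=5: (¬grant ∨ req) holds, but (req ∧ busy) fails at k=2 → not this j.
No j in the window works → until fails.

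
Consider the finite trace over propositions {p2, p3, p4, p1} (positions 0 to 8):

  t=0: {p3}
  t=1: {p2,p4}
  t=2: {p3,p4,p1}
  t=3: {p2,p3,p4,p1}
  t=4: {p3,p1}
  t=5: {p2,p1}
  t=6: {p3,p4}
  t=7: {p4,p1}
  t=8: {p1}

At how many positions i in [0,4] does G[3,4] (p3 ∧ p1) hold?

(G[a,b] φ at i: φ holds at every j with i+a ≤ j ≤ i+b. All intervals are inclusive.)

Evaluate at each i in [0,4]:
  i=0: ✓ (all of [3,4])
  i=1: ✗ (fails at j=5)
  i=2: ✗ (fails at j=5)
  i=3: ✗ (fails at j=6)
  i=4: ✗ (fails at j=7)
Positions where it holds: {0} → 1.

1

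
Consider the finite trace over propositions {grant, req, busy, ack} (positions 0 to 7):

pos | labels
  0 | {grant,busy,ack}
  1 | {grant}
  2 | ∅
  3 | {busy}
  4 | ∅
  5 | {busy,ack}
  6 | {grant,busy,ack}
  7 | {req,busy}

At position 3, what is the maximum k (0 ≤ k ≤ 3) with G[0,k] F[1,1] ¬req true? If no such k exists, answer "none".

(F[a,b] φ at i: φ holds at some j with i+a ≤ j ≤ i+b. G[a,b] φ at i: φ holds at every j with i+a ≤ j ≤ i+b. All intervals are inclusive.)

F[1,1] ¬req must hold from j=3 onward; find where it first fails.
  j=3: holds
  j=4: holds
  j=5: holds
  j=6: fails
Holds on [3,5], so largest k = 2.

2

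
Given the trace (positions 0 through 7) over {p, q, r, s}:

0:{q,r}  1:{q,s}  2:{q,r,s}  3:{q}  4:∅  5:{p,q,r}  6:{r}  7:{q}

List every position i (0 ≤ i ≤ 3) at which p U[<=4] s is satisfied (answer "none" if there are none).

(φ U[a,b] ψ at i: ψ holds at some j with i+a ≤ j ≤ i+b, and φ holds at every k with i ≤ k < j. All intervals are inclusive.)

Evaluate at each i in [0,3]:
  i=0: ✗ (lhs fails at k=0 before rhs at j=1)
  i=1: ✓ (rhs at j=1)
  i=2: ✓ (rhs at j=2)
  i=3: ✗ (no rhs in [3,7])

1, 2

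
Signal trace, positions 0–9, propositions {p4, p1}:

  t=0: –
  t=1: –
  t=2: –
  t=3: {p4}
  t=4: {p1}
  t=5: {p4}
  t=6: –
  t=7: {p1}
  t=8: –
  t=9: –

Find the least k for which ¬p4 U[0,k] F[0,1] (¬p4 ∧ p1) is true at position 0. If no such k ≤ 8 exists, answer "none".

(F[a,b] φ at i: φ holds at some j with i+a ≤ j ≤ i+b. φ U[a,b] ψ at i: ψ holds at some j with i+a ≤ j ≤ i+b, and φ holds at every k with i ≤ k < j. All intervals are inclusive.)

Need earliest j ≥ 0 with F[0,1] (¬p4 ∧ p1), and ¬p4 at every k in [0,j-1].
  j=0: rhs fails.
  j=1: rhs fails.
  j=2: rhs fails.
  j=3: rhs holds; lhs holds on [0,2]. k = 3.

3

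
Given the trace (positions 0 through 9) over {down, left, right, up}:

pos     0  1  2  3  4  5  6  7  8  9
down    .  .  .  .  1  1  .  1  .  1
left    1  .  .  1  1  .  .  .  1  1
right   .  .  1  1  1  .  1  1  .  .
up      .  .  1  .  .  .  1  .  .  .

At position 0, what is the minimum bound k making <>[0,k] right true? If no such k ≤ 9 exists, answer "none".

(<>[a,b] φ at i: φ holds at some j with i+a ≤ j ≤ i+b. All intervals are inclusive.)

Scan j = 0,1,… for right:
  j=0: fails
  j=1: fails
  j=2: holds
First hit at j=2, so smallest k = 2-0 = 2.

2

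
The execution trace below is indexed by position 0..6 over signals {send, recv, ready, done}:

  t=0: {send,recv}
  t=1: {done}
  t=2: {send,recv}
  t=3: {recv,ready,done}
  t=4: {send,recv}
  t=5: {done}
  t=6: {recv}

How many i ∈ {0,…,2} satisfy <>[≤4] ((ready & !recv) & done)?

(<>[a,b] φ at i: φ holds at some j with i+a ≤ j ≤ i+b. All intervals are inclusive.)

Evaluate at each i in [0,2]:
  i=0: ✗ (none in [0,4])
  i=1: ✗ (none in [1,5])
  i=2: ✗ (none in [2,6])
Positions where it holds: {} → 0.

0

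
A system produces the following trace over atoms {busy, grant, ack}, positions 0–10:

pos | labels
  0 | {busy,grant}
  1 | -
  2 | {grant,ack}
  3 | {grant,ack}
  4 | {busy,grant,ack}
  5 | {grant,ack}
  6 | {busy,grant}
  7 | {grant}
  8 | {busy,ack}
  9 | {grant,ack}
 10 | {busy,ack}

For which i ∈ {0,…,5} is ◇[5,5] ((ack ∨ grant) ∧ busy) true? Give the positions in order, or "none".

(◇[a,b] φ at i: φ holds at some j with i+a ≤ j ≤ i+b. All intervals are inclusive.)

1, 3, 5

Evaluate at each i in [0,5]:
  i=0: ✗ (none in [5,5])
  i=1: ✓ (witness j=6)
  i=2: ✗ (none in [7,7])
  i=3: ✓ (witness j=8)
  i=4: ✗ (none in [9,9])
  i=5: ✓ (witness j=10)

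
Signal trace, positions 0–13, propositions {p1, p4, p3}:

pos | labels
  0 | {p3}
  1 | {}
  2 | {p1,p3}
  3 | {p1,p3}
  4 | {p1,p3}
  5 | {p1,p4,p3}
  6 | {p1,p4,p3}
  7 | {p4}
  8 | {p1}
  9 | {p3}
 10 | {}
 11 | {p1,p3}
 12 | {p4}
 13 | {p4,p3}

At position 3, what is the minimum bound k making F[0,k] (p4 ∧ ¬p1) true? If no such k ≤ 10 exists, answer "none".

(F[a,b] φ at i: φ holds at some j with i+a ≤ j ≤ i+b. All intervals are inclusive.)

4

Scan j = 3,4,… for (p4 ∧ ¬p1):
  j=3: fails
  j=4: fails
  j=5: fails
  j=6: fails
  j=7: holds
First hit at j=7, so smallest k = 7-3 = 4.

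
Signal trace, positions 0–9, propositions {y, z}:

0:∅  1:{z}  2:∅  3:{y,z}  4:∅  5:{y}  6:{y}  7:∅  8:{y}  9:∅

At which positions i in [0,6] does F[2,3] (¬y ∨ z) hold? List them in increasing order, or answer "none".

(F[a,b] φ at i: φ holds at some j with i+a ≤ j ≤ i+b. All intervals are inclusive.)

Evaluate at each i in [0,6]:
  i=0: ✓ (witness j=2)
  i=1: ✓ (witness j=3)
  i=2: ✓ (witness j=4)
  i=3: ✗ (none in [5,6])
  i=4: ✓ (witness j=7)
  i=5: ✓ (witness j=7)
  i=6: ✓ (witness j=9)

0, 1, 2, 4, 5, 6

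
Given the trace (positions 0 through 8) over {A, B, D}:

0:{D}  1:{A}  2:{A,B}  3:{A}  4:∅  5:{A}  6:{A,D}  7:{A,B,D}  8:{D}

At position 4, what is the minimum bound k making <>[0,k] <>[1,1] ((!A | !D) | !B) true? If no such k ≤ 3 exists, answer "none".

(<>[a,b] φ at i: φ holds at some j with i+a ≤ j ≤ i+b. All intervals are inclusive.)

0

Scan j = 4,5,… for <>[1,1] ((!A | !D) | !B):
  j=4: holds
First hit at j=4, so smallest k = 4-4 = 0.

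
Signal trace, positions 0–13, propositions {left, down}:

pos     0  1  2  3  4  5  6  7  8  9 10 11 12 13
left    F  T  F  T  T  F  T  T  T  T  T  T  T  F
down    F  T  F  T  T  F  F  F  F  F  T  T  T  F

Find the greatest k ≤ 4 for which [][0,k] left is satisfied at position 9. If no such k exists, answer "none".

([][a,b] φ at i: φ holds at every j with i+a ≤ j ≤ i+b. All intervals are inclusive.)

left must hold from j=9 onward; find where it first fails.
  j=9: holds
  j=10: holds
  j=11: holds
  j=12: holds
  j=13: fails
Holds on [9,12], so largest k = 3.

3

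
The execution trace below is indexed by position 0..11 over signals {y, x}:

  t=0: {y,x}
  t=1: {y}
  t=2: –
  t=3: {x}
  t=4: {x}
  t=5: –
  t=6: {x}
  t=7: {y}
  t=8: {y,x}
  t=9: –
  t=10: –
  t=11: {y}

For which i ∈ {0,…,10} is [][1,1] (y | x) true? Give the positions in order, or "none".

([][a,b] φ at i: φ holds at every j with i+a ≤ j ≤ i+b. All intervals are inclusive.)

0, 2, 3, 5, 6, 7, 10

Evaluate at each i in [0,10]:
  i=0: ✓ (all of [1,1])
  i=1: ✗ (fails at j=2)
  i=2: ✓ (all of [3,3])
  i=3: ✓ (all of [4,4])
  i=4: ✗ (fails at j=5)
  i=5: ✓ (all of [6,6])
  i=6: ✓ (all of [7,7])
  i=7: ✓ (all of [8,8])
  i=8: ✗ (fails at j=9)
  i=9: ✗ (fails at j=10)
  i=10: ✓ (all of [11,11])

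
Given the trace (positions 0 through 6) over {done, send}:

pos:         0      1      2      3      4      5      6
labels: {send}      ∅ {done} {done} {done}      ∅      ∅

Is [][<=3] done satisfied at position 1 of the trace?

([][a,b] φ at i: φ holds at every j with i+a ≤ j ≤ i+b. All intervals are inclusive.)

Check done at every j in [1,4]:
  j=1: false
  j=2: true
  j=3: true
  j=4: true
Fails at j=1 → formula fails.

Does not hold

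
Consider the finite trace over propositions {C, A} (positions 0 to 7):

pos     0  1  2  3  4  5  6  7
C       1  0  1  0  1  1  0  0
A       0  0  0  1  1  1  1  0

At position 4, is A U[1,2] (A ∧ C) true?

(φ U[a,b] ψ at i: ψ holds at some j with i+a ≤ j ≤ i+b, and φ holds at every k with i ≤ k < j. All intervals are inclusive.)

True

Need some j in [5,6] with (A ∧ C), and A at every k in [4,j-1].
  j=5: (A ∧ C) holds; A holds at every k in [4,4] → satisfied.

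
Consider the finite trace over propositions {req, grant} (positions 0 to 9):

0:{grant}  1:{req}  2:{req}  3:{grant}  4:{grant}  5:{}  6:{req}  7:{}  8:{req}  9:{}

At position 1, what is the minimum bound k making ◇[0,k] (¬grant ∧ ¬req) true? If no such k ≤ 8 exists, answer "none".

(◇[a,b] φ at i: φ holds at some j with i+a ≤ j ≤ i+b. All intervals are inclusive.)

4

Scan j = 1,2,… for (¬grant ∧ ¬req):
  j=1: fails
  j=2: fails
  j=3: fails
  j=4: fails
  j=5: holds
First hit at j=5, so smallest k = 5-1 = 4.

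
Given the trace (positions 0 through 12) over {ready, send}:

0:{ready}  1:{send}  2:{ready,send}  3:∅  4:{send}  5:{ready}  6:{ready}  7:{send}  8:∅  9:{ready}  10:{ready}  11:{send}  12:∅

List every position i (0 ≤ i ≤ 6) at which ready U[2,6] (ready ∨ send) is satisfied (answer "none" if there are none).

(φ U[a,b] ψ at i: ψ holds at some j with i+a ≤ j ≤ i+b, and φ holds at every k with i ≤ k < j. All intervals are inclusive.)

Evaluate at each i in [0,6]:
  i=0: ✗ (lhs fails at k=1 before rhs at j=2)
  i=1: ✗ (lhs fails at k=1 before rhs at j=4)
  i=2: ✗ (lhs fails at k=3 before rhs at j=4)
  i=3: ✗ (lhs fails at k=3 before rhs at j=5)
  i=4: ✗ (lhs fails at k=4 before rhs at j=6)
  i=5: ✓ (rhs at j=7; lhs holds on [5,6])
  i=6: ✗ (lhs fails at k=7 before rhs at j=9)

5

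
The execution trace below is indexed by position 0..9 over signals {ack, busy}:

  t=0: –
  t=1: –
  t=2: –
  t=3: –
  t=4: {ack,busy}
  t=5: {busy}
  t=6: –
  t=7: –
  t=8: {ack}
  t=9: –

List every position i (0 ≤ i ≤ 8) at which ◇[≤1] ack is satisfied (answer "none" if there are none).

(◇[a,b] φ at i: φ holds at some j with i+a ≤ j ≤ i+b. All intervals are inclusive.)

3, 4, 7, 8

Evaluate at each i in [0,8]:
  i=0: ✗ (none in [0,1])
  i=1: ✗ (none in [1,2])
  i=2: ✗ (none in [2,3])
  i=3: ✓ (witness j=4)
  i=4: ✓ (witness j=4)
  i=5: ✗ (none in [5,6])
  i=6: ✗ (none in [6,7])
  i=7: ✓ (witness j=8)
  i=8: ✓ (witness j=8)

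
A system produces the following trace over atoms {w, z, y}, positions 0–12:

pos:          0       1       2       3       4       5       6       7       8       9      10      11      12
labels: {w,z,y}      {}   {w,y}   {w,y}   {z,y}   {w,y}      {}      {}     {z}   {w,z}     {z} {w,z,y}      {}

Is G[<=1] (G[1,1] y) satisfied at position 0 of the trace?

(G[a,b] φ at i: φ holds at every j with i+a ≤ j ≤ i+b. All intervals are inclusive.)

Check G[1,1] y at every j in [0,1]:
  j=0: fails at 1
  j=1: holds on [2,2]
Fails at j=0 → formula fails.

No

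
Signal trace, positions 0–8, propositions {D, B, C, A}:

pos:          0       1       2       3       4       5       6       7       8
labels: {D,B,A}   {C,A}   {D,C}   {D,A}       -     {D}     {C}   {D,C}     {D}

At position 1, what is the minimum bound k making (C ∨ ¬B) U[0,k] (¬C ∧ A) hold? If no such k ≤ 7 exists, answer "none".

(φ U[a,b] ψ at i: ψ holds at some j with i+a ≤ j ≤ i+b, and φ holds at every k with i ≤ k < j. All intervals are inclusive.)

Need earliest j ≥ 1 with (¬C ∧ A), and (C ∨ ¬B) at every k in [1,j-1].
  j=1: rhs fails.
  j=2: rhs fails.
  j=3: rhs holds; lhs holds on [1,2]. k = 2.

2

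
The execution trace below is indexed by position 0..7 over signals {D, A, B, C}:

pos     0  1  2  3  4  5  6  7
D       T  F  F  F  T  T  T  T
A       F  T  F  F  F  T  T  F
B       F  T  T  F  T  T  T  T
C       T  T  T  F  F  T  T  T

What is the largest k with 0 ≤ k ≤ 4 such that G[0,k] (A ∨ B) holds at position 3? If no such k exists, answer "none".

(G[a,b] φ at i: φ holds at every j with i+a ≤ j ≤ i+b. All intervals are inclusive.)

(A ∨ B) must hold from j=3 onward; find where it first fails.
  j=3: fails → no k works.

none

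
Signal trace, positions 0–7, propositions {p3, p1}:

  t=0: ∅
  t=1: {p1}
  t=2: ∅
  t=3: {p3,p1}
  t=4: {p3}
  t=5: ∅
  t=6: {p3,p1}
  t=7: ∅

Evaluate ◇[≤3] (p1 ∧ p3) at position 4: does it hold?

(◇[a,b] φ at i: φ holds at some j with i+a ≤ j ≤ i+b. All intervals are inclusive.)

Yes

Check (p1 ∧ p3) at each j in [4,7]:
  j=4: false
  j=5: false
  j=6: true
  j=7: false
Found at j=6 → formula holds.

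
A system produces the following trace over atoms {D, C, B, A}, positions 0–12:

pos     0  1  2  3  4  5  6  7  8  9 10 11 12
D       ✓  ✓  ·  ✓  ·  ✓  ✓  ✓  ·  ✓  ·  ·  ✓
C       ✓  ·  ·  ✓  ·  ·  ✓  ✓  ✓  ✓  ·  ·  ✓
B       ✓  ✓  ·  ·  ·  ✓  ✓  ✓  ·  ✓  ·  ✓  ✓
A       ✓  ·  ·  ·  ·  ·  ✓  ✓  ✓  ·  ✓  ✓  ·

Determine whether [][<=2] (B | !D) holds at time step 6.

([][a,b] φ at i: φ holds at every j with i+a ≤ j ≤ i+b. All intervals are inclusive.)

Yes

Check (B | !D) at every j in [6,8]:
  j=6: true
  j=7: true
  j=8: true
All positions satisfy it → formula holds.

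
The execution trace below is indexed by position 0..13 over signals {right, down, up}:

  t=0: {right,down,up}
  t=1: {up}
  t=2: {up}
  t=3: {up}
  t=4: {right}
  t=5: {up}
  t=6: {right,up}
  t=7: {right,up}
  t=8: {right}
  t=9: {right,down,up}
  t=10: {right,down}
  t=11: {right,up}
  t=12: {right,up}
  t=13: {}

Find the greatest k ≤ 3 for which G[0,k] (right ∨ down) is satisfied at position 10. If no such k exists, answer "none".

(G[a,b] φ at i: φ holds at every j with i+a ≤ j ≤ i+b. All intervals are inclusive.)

(right ∨ down) must hold from j=10 onward; find where it first fails.
  j=10: holds
  j=11: holds
  j=12: holds
  j=13: fails
Holds on [10,12], so largest k = 2.

2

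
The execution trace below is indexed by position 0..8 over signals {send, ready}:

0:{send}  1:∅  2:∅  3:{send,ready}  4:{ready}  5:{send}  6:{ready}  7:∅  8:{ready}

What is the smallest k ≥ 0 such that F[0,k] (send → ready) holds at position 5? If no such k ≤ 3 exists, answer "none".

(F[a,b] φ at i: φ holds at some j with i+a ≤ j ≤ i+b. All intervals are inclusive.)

1

Scan j = 5,6,… for (send → ready):
  j=5: fails
  j=6: holds
First hit at j=6, so smallest k = 6-5 = 1.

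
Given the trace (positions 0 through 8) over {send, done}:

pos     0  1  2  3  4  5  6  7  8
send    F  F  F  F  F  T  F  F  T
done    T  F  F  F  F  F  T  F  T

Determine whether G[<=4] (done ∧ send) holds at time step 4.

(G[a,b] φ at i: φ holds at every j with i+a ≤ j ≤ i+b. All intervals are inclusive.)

No

Check (done ∧ send) at every j in [4,8]:
  j=4: false
  j=5: false
  j=6: false
  j=7: false
  j=8: true
Fails at j=4 → formula fails.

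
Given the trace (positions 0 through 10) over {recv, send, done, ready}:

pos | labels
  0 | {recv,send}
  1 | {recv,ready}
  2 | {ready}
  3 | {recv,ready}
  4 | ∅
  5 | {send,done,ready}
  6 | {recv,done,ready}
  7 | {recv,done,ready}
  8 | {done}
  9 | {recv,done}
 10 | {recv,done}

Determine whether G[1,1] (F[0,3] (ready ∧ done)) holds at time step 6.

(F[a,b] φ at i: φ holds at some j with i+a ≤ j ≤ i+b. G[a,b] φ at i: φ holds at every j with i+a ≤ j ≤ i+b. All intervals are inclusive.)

True

Check F[0,3] (ready ∧ done) at every j in [7,7]:
  j=7: holds (witness at 7)
All positions satisfy it → formula holds.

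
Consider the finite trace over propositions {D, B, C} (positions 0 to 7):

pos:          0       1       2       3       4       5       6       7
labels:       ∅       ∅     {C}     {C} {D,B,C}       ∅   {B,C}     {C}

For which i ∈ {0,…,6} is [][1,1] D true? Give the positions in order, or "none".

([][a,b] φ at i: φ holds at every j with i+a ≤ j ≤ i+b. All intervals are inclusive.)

Evaluate at each i in [0,6]:
  i=0: ✗ (fails at j=1)
  i=1: ✗ (fails at j=2)
  i=2: ✗ (fails at j=3)
  i=3: ✓ (all of [4,4])
  i=4: ✗ (fails at j=5)
  i=5: ✗ (fails at j=6)
  i=6: ✗ (fails at j=7)

3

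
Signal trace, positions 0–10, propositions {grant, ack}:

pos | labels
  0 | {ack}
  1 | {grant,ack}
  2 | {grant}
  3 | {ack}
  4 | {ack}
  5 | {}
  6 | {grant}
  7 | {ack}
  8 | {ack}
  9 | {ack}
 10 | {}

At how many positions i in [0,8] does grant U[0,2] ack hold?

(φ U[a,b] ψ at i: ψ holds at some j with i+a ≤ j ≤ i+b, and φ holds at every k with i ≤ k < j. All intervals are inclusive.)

8

Evaluate at each i in [0,8]:
  i=0: ✓ (rhs at j=0)
  i=1: ✓ (rhs at j=1)
  i=2: ✓ (rhs at j=3; lhs holds on [2,2])
  i=3: ✓ (rhs at j=3)
  i=4: ✓ (rhs at j=4)
  i=5: ✗ (lhs fails at k=5 before rhs at j=7)
  i=6: ✓ (rhs at j=7; lhs holds on [6,6])
  i=7: ✓ (rhs at j=7)
  i=8: ✓ (rhs at j=8)
Positions where it holds: {0, 1, 2, 3, 4, 6, 7, 8} → 8.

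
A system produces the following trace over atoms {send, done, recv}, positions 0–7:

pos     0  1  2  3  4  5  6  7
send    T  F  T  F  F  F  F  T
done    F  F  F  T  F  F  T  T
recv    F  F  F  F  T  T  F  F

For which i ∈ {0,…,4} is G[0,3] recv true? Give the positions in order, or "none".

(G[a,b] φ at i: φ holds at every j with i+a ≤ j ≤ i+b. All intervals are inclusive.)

none

Evaluate at each i in [0,4]:
  i=0: ✗ (fails at j=0)
  i=1: ✗ (fails at j=1)
  i=2: ✗ (fails at j=2)
  i=3: ✗ (fails at j=3)
  i=4: ✗ (fails at j=6)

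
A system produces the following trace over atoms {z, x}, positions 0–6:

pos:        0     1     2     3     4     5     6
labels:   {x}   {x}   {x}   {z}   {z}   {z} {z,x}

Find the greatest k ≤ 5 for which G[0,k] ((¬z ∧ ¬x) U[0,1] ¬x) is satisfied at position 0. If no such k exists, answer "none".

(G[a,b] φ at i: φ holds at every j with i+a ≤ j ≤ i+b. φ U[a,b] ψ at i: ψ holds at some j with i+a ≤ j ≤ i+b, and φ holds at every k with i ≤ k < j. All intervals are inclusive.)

((¬z ∧ ¬x) U[0,1] ¬x) must hold from j=0 onward; find where it first fails.
  j=0: fails → no k works.

none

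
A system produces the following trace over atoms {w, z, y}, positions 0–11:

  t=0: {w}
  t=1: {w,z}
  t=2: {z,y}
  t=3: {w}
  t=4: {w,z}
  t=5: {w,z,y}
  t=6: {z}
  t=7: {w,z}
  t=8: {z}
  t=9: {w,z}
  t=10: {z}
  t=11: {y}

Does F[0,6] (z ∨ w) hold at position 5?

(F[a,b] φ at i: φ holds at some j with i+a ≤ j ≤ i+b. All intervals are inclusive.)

Holds

Check (z ∨ w) at each j in [5,11]:
  j=5: true
  j=6: true
  j=7: true
  j=8: true
  j=9: true
  j=10: true
  j=11: false
Found at j=5 → formula holds.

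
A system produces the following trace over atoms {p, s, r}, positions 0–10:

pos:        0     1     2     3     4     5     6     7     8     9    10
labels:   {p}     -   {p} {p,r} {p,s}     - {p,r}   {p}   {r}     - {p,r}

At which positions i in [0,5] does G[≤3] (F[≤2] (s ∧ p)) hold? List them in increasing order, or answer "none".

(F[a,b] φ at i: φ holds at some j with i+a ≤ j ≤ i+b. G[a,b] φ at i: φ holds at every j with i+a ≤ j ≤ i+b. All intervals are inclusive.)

Evaluate at each i in [0,5]:
  i=0: ✗ (fails at j=0)
  i=1: ✗ (fails at j=1)
  i=2: ✗ (fails at j=5)
  i=3: ✗ (fails at j=5)
  i=4: ✗ (fails at j=5)
  i=5: ✗ (fails at j=5)

none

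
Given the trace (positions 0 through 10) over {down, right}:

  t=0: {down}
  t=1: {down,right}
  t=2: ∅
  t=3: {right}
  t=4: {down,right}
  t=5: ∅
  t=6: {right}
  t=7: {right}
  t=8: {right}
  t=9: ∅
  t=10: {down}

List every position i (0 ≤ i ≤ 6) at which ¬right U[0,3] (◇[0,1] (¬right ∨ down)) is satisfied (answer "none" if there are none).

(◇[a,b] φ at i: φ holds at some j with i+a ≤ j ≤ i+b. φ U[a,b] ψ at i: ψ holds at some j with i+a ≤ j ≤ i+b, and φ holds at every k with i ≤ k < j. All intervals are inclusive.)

Evaluate at each i in [0,6]:
  i=0: ✓ (rhs at j=0)
  i=1: ✓ (rhs at j=1)
  i=2: ✓ (rhs at j=2)
  i=3: ✓ (rhs at j=3)
  i=4: ✓ (rhs at j=4)
  i=5: ✓ (rhs at j=5)
  i=6: ✗ (lhs fails at k=6 before rhs at j=8)

0, 1, 2, 3, 4, 5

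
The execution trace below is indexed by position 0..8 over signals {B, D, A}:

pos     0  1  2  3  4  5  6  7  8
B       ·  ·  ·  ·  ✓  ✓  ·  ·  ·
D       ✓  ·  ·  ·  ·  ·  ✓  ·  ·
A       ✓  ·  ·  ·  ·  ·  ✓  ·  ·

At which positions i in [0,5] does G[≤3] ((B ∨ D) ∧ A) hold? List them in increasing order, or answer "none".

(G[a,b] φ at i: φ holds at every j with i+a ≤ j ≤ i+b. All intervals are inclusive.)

Evaluate at each i in [0,5]:
  i=0: ✗ (fails at j=1)
  i=1: ✗ (fails at j=1)
  i=2: ✗ (fails at j=2)
  i=3: ✗ (fails at j=3)
  i=4: ✗ (fails at j=4)
  i=5: ✗ (fails at j=5)

none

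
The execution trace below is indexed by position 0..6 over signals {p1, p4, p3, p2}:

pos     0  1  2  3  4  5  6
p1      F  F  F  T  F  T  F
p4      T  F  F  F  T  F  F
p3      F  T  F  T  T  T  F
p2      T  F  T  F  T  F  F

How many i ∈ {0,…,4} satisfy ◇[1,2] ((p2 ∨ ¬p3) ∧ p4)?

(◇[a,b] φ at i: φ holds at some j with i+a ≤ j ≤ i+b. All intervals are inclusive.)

Evaluate at each i in [0,4]:
  i=0: ✗ (none in [1,2])
  i=1: ✗ (none in [2,3])
  i=2: ✓ (witness j=4)
  i=3: ✓ (witness j=4)
  i=4: ✗ (none in [5,6])
Positions where it holds: {2, 3} → 2.

2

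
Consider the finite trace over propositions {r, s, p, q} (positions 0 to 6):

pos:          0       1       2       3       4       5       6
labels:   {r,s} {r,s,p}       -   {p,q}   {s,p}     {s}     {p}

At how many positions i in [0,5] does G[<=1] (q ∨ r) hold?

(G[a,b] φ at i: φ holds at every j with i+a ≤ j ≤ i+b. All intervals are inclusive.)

Evaluate at each i in [0,5]:
  i=0: ✓ (all of [0,1])
  i=1: ✗ (fails at j=2)
  i=2: ✗ (fails at j=2)
  i=3: ✗ (fails at j=4)
  i=4: ✗ (fails at j=4)
  i=5: ✗ (fails at j=5)
Positions where it holds: {0} → 1.

1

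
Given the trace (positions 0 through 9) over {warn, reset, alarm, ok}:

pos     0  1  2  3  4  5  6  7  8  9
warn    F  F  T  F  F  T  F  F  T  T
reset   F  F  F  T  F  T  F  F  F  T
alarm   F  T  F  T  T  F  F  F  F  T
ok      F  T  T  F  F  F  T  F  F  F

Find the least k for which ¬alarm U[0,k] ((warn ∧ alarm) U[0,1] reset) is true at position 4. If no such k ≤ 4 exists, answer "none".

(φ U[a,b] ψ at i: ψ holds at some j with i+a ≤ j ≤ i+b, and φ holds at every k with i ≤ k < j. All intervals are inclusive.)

none

Need earliest j ≥ 4 with ((warn ∧ alarm) U[0,1] reset), and ¬alarm at every k in [4,j-1].
  j=4: rhs fails.
  j=5: rhs holds but lhs fails at k=4.
  j=6: rhs fails.
  j=7: rhs fails.
  j=8: rhs fails.
No witness within the range → none.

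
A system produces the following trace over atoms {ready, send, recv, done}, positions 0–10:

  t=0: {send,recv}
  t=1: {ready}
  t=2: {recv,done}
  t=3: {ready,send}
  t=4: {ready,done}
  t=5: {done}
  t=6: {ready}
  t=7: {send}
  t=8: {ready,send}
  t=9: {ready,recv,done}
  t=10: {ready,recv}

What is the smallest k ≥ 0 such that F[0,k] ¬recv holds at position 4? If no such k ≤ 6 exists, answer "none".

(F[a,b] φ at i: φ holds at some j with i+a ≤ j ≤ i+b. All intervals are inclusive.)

Scan j = 4,5,… for ¬recv:
  j=4: holds
First hit at j=4, so smallest k = 4-4 = 0.

0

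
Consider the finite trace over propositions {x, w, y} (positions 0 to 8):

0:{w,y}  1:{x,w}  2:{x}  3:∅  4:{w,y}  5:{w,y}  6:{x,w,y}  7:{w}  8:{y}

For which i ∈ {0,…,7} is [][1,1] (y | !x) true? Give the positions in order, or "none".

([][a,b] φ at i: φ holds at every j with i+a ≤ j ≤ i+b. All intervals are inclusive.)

Evaluate at each i in [0,7]:
  i=0: ✗ (fails at j=1)
  i=1: ✗ (fails at j=2)
  i=2: ✓ (all of [3,3])
  i=3: ✓ (all of [4,4])
  i=4: ✓ (all of [5,5])
  i=5: ✓ (all of [6,6])
  i=6: ✓ (all of [7,7])
  i=7: ✓ (all of [8,8])

2, 3, 4, 5, 6, 7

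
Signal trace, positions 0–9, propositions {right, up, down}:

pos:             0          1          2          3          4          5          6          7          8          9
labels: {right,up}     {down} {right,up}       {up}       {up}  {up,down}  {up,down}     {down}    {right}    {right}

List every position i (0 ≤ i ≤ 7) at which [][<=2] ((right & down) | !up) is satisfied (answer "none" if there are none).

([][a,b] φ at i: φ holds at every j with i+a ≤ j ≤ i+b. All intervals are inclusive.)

7

Evaluate at each i in [0,7]:
  i=0: ✗ (fails at j=0)
  i=1: ✗ (fails at j=2)
  i=2: ✗ (fails at j=2)
  i=3: ✗ (fails at j=3)
  i=4: ✗ (fails at j=4)
  i=5: ✗ (fails at j=5)
  i=6: ✗ (fails at j=6)
  i=7: ✓ (all of [7,9])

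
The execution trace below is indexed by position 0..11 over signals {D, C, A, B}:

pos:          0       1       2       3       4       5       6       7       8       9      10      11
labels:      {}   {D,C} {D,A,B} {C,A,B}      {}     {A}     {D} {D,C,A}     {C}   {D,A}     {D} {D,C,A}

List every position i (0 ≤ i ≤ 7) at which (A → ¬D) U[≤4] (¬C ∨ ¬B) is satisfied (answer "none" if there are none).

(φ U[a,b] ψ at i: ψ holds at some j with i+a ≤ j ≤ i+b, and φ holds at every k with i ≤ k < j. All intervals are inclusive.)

0, 1, 2, 3, 4, 5, 6, 7

Evaluate at each i in [0,7]:
  i=0: ✓ (rhs at j=0)
  i=1: ✓ (rhs at j=1)
  i=2: ✓ (rhs at j=2)
  i=3: ✓ (rhs at j=4; lhs holds on [3,3])
  i=4: ✓ (rhs at j=4)
  i=5: ✓ (rhs at j=5)
  i=6: ✓ (rhs at j=6)
  i=7: ✓ (rhs at j=7)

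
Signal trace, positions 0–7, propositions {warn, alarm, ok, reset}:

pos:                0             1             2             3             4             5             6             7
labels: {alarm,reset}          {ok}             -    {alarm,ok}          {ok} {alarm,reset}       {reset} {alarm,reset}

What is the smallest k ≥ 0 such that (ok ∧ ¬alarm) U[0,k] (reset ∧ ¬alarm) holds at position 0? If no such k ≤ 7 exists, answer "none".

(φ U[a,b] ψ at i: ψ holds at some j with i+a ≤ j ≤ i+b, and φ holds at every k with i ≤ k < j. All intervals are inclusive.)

Need earliest j ≥ 0 with (reset ∧ ¬alarm), and (ok ∧ ¬alarm) at every k in [0,j-1].
  j=0: rhs fails.
  j=1: rhs fails.
  j=2: rhs fails.
  j=3: rhs fails.
  j=4: rhs fails.
  j=5: rhs fails.
  j=6: rhs holds but lhs fails at k=0.
  j=7: rhs fails.
No witness within the range → none.

none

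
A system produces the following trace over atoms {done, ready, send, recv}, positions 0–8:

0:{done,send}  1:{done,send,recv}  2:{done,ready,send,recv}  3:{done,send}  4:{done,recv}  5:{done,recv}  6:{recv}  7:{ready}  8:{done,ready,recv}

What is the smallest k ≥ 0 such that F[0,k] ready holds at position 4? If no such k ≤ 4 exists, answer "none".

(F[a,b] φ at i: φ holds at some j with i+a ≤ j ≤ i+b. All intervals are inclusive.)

3

Scan j = 4,5,… for ready:
  j=4: fails
  j=5: fails
  j=6: fails
  j=7: holds
First hit at j=7, so smallest k = 7-4 = 3.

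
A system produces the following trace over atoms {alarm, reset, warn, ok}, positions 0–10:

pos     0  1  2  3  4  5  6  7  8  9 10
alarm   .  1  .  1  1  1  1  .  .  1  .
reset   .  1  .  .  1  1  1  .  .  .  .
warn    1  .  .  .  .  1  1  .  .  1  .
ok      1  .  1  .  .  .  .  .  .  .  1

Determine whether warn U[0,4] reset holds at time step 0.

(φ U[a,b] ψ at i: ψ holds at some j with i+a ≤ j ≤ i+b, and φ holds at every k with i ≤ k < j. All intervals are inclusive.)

Yes

Need some j in [0,4] with reset, and warn at every k in [0,j-1].
  j=0: reset false.
  j=1: reset holds; warn holds at every k in [0,0] → satisfied.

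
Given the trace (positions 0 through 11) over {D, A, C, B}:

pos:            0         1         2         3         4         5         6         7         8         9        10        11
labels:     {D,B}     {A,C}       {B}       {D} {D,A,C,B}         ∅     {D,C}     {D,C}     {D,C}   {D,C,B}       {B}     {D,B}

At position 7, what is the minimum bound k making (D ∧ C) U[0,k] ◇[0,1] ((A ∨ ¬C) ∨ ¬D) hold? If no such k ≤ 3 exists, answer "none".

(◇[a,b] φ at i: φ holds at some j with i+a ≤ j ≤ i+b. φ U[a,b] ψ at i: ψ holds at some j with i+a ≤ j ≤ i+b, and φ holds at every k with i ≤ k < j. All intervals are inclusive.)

Need earliest j ≥ 7 with ◇[0,1] ((A ∨ ¬C) ∨ ¬D), and (D ∧ C) at every k in [7,j-1].
  j=7: rhs fails.
  j=8: rhs fails.
  j=9: rhs holds; lhs holds on [7,8]. k = 2.

2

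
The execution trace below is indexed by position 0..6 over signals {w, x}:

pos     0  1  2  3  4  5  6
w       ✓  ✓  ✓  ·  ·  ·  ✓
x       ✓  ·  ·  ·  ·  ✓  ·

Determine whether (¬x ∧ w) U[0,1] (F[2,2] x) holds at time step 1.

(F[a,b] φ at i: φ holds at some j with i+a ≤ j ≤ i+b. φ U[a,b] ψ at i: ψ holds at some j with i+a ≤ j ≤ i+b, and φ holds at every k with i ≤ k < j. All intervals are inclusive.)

No

Need some j in [1,2] with F[2,2] x, and (¬x ∧ w) at every k in [1,j-1].
  j=1: F[2,2] x — fails (none in [3,3]).
  j=2: F[2,2] x — fails (none in [4,4]).
No j in the window works → until fails.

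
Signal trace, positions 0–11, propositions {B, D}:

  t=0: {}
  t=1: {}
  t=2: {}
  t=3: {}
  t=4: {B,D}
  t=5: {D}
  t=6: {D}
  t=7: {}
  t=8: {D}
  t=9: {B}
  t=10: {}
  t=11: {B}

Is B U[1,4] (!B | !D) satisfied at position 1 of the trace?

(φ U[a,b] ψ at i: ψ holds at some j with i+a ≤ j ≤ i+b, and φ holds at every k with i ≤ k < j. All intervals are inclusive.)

Does not hold

Need some j in [2,5] with (!B | !D), and B at every k in [1,j-1].
  j=2: (!B | !D) holds, but B fails at k=1 → not this j.
  j=3: (!B | !D) holds, but B fails at k=1 → not this j.
  j=4: (!B | !D) false.
  j=5: (!B | !D) holds, but B fails at k=1 → not this j.
No j in the window works → until fails.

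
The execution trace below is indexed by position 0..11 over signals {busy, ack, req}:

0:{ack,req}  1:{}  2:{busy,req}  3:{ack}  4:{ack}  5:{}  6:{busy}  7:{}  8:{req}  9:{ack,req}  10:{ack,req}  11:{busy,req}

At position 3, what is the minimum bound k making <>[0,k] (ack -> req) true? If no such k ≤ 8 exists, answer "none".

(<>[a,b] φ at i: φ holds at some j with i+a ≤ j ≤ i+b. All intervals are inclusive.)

Scan j = 3,4,… for (ack -> req):
  j=3: fails
  j=4: fails
  j=5: holds
First hit at j=5, so smallest k = 5-3 = 2.

2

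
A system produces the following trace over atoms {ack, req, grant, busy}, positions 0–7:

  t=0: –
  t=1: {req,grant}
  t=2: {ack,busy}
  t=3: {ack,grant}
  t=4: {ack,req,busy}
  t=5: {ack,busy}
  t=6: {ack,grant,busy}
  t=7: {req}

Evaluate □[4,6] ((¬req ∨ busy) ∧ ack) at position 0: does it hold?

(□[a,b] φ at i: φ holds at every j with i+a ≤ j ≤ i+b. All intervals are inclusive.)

Holds

Check ((¬req ∨ busy) ∧ ack) at every j in [4,6]:
  j=4: true
  j=5: true
  j=6: true
All positions satisfy it → formula holds.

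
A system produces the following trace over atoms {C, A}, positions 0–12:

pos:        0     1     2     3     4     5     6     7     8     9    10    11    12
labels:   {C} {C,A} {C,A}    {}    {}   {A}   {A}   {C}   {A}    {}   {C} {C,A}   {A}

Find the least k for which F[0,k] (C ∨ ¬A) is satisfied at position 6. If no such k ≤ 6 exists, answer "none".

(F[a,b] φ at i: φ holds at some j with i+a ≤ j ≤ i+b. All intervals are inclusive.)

Scan j = 6,7,… for (C ∨ ¬A):
  j=6: fails
  j=7: holds
First hit at j=7, so smallest k = 7-6 = 1.

1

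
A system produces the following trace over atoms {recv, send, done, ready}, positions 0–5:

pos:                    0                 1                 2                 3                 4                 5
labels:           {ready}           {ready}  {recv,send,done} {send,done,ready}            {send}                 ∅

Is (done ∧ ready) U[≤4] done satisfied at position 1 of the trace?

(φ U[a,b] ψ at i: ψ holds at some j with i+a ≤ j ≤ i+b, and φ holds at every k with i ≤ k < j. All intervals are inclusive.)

Need some j in [1,5] with done, and (done ∧ ready) at every k in [1,j-1].
  j=1: done false.
  j=2: done holds, but (done ∧ ready) fails at k=1 → not this j.
  j=3: done holds, but (done ∧ ready) fails at k=1 → not this j.
  j=4: done false.
  j=5: done false.
No j in the window works → until fails.

No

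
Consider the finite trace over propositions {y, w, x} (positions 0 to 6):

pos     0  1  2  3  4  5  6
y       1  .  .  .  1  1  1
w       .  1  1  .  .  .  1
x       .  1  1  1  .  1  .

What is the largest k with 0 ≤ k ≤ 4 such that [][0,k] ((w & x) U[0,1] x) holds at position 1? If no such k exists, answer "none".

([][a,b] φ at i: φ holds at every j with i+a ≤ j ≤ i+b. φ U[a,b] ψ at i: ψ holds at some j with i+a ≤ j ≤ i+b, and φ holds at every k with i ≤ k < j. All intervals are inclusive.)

((w & x) U[0,1] x) must hold from j=1 onward; find where it first fails.
  j=1: holds
  j=2: holds
  j=3: holds
  j=4: fails
Holds on [1,3], so largest k = 2.

2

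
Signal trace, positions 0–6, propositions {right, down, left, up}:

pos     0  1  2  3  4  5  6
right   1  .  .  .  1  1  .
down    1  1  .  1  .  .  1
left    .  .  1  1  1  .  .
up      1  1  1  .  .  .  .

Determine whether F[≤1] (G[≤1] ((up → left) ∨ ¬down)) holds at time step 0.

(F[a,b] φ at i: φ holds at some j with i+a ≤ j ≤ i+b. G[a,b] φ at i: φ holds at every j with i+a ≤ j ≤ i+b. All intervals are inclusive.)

Check G[≤1] ((up → left) ∨ ¬down) at each j in [0,1]:
  j=0: fails at 0
  j=1: fails at 1
No position in the window satisfies it → formula fails.

Does not hold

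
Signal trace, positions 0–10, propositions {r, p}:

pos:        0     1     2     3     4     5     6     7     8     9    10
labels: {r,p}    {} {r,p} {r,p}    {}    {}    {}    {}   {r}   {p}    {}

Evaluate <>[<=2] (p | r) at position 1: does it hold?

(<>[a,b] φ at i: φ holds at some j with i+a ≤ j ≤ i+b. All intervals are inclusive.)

Holds

Check (p | r) at each j in [1,3]:
  j=1: false
  j=2: true
  j=3: true
Found at j=2 → formula holds.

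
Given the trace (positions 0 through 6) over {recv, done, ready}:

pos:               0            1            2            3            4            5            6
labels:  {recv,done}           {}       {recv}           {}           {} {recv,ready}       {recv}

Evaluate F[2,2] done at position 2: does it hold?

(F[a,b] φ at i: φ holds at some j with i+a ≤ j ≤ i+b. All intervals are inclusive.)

No

Check done at each j in [4,4]:
  j=4: false
No position in the window satisfies it → formula fails.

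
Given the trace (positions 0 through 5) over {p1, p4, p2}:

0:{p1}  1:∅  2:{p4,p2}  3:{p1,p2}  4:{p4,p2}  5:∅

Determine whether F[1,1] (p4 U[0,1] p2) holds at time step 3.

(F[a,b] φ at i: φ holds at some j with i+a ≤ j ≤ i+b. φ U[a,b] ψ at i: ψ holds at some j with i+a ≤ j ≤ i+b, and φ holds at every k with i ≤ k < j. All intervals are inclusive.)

Check (p4 U[0,1] p2) at each j in [4,4]:
  j=4: holds
Found at j=4 → formula holds.

True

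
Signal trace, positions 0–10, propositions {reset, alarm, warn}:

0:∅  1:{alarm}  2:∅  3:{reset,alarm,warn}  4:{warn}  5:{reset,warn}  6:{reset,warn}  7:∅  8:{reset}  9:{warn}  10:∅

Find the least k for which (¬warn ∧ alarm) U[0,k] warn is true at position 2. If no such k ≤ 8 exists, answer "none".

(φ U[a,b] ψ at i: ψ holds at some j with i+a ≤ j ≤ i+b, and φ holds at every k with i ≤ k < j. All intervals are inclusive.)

none

Need earliest j ≥ 2 with warn, and (¬warn ∧ alarm) at every k in [2,j-1].
  j=2: rhs fails.
  j=3: rhs holds but lhs fails at k=2.
  j=4: rhs holds but lhs fails at k=2.
  j=5: rhs holds but lhs fails at k=2.
  j=6: rhs holds but lhs fails at k=2.
  j=7: rhs fails.
  j=8: rhs fails.
  j=9: rhs holds but lhs fails at k=2.
  j=10: rhs fails.
No witness within the range → none.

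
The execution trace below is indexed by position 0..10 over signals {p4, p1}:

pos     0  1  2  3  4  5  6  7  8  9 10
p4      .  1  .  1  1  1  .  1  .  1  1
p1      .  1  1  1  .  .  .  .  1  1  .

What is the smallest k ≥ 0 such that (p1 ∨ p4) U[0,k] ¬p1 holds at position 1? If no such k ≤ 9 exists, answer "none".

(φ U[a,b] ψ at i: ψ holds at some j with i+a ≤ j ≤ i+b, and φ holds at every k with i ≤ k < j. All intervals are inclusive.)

3

Need earliest j ≥ 1 with ¬p1, and (p1 ∨ p4) at every k in [1,j-1].
  j=1: rhs fails.
  j=2: rhs fails.
  j=3: rhs fails.
  j=4: rhs holds; lhs holds on [1,3]. k = 3.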